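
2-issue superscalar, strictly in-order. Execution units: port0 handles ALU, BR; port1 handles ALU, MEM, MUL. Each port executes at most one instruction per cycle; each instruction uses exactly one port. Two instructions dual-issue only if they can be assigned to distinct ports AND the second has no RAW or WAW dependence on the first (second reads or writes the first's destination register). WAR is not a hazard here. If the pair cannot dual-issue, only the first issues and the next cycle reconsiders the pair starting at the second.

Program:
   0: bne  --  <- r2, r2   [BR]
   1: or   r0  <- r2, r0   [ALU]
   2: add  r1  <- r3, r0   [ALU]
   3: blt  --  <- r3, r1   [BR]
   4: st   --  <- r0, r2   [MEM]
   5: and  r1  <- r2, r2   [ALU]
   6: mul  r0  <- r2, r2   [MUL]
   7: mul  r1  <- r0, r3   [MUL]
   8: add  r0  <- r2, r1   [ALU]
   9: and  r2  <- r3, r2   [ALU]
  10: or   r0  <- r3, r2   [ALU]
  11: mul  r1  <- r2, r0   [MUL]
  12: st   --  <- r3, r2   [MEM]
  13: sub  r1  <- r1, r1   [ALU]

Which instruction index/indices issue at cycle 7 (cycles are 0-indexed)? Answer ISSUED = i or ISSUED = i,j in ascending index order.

ISSUED = 11

c0: i0,i1 bne or  dual
c1: i2 add  RAW r1
c2: i3,i4 blt st  dual
c3: i5,i6 and mul  dual
c4: i7 mul  RAW r1
c5: i8,i9 add and  dual
c6: i10 or  RAW r0
c7: i11 mul  no-port MUL/MEM
c8: i12,i13 st sub  dual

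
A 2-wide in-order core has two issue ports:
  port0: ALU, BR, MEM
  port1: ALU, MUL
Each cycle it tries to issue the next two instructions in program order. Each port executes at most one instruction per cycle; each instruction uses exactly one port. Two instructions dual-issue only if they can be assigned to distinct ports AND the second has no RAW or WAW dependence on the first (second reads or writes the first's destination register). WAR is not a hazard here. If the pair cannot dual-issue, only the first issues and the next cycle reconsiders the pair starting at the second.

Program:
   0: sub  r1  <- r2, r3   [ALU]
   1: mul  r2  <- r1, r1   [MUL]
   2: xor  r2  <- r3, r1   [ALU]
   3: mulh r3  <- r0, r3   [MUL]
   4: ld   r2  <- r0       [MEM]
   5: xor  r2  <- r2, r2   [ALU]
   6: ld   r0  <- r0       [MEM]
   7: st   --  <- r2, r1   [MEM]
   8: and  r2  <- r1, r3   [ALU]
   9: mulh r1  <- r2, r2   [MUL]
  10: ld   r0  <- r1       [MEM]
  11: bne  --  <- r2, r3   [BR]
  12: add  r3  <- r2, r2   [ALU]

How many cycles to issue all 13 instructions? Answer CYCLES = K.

  cy0 -> i0 (sub) RAW r1
  cy1 -> i1 (mul) WAW r2
  cy2 -> i2/i3 (xor/mulh) dual
  cy3 -> i4 (ld) RAW+WAW r2
  cy4 -> i5/i6 (xor/ld) dual
  cy5 -> i7/i8 (st/and) dual
  cy6 -> i9 (mulh) RAW r1
  cy7 -> i10 (ld) no-port MEM/BR
  cy8 -> i11/i12 (bne/add) dual

CYCLES = 9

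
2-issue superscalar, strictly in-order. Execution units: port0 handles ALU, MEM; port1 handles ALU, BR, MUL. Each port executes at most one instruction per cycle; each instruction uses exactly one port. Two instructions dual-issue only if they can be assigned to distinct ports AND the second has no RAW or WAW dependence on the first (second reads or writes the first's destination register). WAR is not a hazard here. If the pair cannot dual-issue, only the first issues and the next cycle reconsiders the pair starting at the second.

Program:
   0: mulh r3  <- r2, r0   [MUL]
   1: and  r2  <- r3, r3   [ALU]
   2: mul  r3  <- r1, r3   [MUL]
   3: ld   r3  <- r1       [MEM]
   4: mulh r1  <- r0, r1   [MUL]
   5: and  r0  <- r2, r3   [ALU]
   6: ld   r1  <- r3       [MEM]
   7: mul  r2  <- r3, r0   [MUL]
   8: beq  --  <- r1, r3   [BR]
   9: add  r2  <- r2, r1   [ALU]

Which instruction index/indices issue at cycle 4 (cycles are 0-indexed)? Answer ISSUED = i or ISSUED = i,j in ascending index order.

t=0 i0:mulh.MUL ; RAW r3
t=1 i1+i2:and.ALU/mul.MUL ; pair
t=2 i3+i4:ld.MEM/mulh.MUL ; pair
t=3 i5+i6:and.ALU/ld.MEM ; pair
t=4 i7:mul.MUL ; no-port MUL/BR
t=5 i8+i9:beq.BR/add.ALU ; pair

ISSUED = 7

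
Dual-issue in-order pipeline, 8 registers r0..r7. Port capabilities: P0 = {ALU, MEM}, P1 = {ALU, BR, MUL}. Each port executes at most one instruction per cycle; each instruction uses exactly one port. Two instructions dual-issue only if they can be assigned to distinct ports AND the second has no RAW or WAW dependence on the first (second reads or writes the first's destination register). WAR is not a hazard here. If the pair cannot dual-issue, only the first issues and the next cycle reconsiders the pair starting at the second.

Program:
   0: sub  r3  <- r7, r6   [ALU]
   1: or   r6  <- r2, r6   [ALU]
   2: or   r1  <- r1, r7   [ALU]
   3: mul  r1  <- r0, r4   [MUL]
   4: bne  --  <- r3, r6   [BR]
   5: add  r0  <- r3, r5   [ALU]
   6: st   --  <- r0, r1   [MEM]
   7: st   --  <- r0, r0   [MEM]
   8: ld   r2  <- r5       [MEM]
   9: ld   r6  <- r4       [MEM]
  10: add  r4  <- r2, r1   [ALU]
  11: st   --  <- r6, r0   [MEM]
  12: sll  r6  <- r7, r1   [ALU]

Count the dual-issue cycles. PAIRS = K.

0. sub;or @i0,i1  | 2-wide
1. or @i2  | WAW r1
2. mul @i3  | no-port MUL/BR
3. bne;add @i4,i5  | 2-wide
4. st @i6  | no-port MEM/MEM
5. st @i7  | no-port MEM/MEM
6. ld @i8  | no-port MEM/MEM
7. ld;add @i9,i10  | 2-wide
8. st;sll @i11,i12  | 2-wide

PAIRS = 4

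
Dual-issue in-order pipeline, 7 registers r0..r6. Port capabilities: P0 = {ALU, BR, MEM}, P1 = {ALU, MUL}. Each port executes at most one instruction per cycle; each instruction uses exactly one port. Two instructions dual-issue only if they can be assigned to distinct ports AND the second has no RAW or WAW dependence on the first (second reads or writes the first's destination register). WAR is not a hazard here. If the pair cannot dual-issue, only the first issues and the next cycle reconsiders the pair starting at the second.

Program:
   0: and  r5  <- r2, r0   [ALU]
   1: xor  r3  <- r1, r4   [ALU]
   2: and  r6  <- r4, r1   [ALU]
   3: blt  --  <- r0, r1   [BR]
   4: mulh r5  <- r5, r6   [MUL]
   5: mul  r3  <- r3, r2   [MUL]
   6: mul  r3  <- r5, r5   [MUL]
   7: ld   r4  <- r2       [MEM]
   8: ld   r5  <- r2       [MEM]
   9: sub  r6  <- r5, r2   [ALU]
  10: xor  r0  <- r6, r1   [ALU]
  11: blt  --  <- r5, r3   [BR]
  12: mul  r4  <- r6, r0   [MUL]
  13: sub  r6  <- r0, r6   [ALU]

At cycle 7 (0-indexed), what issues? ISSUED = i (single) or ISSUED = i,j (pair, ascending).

c0: i0+i1 and xor  pair
c1: i2+i3 and blt  pair
c2: i4 mulh  no-port MUL/MUL
c3: i5 mul  no-port MUL/MUL
c4: i6+i7 mul ld  pair
c5: i8 ld  RAW r5
c6: i9 sub  RAW r6
c7: i10+i11 xor blt  pair
c8: i12+i13 mul sub  pair

ISSUED = 10,11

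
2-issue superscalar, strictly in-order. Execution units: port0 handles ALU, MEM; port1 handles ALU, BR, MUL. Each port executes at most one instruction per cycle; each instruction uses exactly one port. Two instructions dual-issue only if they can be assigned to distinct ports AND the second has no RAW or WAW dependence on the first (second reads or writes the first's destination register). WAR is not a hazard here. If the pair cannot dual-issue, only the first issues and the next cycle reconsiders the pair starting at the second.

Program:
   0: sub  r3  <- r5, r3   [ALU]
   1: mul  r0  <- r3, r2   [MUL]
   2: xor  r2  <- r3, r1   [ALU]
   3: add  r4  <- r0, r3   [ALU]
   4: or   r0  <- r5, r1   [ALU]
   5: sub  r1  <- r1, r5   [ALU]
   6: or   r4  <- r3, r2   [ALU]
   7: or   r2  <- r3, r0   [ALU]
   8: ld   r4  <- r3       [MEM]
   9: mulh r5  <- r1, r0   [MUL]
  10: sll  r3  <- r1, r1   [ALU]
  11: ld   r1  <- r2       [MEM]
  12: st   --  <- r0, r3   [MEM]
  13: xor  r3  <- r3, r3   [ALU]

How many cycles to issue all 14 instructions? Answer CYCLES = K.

[0] i0  sub.ALU  -- RAW r3
[1] i1+i2  mul.MUL+xor.ALU  -- pair
[2] i3+i4  add.ALU+or.ALU  -- pair
[3] i5+i6  sub.ALU+or.ALU  -- pair
[4] i7+i8  or.ALU+ld.MEM  -- pair
[5] i9+i10  mulh.MUL+sll.ALU  -- pair
[6] i11  ld.MEM  -- no-port MEM/MEM
[7] i12+i13  st.MEM+xor.ALU  -- pair

CYCLES = 8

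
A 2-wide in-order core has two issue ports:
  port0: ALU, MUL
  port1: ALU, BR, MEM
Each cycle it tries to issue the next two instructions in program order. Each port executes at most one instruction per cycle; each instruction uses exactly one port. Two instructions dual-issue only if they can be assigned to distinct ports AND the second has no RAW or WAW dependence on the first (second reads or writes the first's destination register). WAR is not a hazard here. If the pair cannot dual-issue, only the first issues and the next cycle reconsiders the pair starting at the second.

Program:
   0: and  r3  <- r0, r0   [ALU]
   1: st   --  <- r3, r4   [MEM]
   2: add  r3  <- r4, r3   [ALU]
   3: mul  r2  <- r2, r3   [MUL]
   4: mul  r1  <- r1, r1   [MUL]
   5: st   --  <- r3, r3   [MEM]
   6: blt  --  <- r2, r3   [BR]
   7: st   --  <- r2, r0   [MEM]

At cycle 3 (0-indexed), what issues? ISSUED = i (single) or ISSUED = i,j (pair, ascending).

ISSUED = 4,5

  cy0 -> i0 (and) RAW r3
  cy1 -> i1&i2 (st/add) dual
  cy2 -> i3 (mul) no-port MUL/MUL
  cy3 -> i4&i5 (mul/st) dual
  cy4 -> i6 (blt) no-port BR/MEM
  cy5 -> i7 (st) tail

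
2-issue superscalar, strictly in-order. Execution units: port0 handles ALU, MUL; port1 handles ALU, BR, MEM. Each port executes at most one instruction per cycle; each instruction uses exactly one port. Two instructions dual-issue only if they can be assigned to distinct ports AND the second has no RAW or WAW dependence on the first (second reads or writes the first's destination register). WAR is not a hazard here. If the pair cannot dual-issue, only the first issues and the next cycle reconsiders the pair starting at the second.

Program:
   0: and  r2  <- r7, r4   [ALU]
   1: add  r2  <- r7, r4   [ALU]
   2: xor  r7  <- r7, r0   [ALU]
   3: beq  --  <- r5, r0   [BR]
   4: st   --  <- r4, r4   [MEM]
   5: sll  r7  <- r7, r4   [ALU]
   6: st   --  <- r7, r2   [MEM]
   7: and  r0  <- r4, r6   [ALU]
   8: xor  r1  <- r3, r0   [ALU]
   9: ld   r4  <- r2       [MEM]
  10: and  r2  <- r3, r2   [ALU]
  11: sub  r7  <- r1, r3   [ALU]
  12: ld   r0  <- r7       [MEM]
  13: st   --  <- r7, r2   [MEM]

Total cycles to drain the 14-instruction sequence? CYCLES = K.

[0] i0  and.ALU  -- WAW r2
[1] i1+i2  add.ALU;xor.ALU  -- 2-wide
[2] i3  beq.BR  -- no-port BR/MEM
[3] i4+i5  st.MEM;sll.ALU  -- 2-wide
[4] i6+i7  st.MEM;and.ALU  -- 2-wide
[5] i8+i9  xor.ALU;ld.MEM  -- 2-wide
[6] i10+i11  and.ALU;sub.ALU  -- 2-wide
[7] i12  ld.MEM  -- no-port MEM/MEM
[8] i13  st.MEM  -- tail

CYCLES = 9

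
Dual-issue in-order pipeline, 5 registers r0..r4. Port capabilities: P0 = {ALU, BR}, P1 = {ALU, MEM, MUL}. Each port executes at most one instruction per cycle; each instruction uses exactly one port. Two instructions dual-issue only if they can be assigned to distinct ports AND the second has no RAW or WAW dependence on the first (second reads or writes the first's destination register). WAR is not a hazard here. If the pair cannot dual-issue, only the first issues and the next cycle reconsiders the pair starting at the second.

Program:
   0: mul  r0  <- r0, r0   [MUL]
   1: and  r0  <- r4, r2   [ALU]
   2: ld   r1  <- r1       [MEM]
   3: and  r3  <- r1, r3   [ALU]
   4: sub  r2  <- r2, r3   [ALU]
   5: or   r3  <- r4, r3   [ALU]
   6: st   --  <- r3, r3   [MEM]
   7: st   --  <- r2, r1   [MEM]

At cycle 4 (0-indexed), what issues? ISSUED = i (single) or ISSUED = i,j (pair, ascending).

ISSUED = 6

  cy0 -> i0 (mul.MUL) WAW r0
  cy1 -> i1&i2 (and.ALU+ld.MEM) 2-wide
  cy2 -> i3 (and.ALU) RAW r3
  cy3 -> i4&i5 (sub.ALU+or.ALU) 2-wide
  cy4 -> i6 (st.MEM) no-port MEM/MEM
  cy5 -> i7 (st.MEM) tail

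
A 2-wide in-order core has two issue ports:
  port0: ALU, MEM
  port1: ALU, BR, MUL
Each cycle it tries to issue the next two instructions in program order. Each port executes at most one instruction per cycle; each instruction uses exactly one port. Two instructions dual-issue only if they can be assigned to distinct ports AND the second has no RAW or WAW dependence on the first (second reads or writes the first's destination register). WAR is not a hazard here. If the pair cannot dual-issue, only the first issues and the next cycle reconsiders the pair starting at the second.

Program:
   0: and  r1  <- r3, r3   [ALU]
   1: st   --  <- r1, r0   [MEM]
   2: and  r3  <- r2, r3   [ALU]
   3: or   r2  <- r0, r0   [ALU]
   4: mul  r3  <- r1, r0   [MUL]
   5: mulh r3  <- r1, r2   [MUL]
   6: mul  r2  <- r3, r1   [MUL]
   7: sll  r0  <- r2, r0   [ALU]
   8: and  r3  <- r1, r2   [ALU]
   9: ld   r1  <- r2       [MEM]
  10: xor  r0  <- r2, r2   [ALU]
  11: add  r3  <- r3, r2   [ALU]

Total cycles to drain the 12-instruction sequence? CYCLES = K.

CYCLES = 8

t=0 i0:and ; RAW r1
t=1 i1&i2:st;and ; 2-wide
t=2 i3&i4:or;mul ; 2-wide
t=3 i5:mulh ; no-port MUL/MUL
t=4 i6:mul ; RAW r2
t=5 i7&i8:sll;and ; 2-wide
t=6 i9&i10:ld;xor ; 2-wide
t=7 i11:add ; tail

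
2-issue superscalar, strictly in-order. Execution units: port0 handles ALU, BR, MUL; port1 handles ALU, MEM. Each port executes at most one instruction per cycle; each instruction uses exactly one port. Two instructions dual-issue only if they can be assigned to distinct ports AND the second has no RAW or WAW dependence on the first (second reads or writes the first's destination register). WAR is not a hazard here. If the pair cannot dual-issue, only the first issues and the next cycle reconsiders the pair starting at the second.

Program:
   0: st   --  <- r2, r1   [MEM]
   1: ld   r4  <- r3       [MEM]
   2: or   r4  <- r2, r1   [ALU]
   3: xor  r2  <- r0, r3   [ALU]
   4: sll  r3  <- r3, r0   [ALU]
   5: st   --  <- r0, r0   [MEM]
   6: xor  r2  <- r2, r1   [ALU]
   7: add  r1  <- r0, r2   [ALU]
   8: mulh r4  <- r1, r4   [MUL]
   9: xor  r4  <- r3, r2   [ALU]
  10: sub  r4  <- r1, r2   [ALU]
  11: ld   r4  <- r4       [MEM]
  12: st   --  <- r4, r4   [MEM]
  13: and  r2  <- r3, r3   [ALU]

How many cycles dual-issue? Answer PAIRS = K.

PAIRS = 3

c0: i0 st.MEM  no-port MEM/MEM
c1: i1 ld.MEM  WAW r4
c2: i2&i3 or.ALU+xor.ALU  2-wide
c3: i4&i5 sll.ALU+st.MEM  2-wide
c4: i6 xor.ALU  RAW r2
c5: i7 add.ALU  RAW r1
c6: i8 mulh.MUL  WAW r4
c7: i9 xor.ALU  WAW r4
c8: i10 sub.ALU  RAW+WAW r4
c9: i11 ld.MEM  no-port MEM/MEM
c10: i12&i13 st.MEM+and.ALU  2-wide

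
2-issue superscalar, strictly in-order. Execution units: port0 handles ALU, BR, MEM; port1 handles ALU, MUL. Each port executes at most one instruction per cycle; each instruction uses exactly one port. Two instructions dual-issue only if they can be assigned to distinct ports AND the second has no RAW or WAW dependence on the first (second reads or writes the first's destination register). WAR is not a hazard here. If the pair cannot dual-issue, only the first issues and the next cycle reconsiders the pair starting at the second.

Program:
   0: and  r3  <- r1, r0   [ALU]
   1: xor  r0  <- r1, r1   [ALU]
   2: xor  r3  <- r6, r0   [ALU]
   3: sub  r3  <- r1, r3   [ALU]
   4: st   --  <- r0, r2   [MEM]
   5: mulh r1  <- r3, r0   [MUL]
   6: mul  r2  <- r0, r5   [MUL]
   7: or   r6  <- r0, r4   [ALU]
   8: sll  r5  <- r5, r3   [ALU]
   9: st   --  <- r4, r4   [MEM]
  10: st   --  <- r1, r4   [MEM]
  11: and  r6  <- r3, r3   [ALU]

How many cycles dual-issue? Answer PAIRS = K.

[0] i0+i1  and xor  -- 2-wide
[1] i2  xor  -- RAW+WAW r3
[2] i3+i4  sub st  -- 2-wide
[3] i5  mulh  -- no-port MUL/MUL
[4] i6+i7  mul or  -- 2-wide
[5] i8+i9  sll st  -- 2-wide
[6] i10+i11  st and  -- 2-wide

PAIRS = 5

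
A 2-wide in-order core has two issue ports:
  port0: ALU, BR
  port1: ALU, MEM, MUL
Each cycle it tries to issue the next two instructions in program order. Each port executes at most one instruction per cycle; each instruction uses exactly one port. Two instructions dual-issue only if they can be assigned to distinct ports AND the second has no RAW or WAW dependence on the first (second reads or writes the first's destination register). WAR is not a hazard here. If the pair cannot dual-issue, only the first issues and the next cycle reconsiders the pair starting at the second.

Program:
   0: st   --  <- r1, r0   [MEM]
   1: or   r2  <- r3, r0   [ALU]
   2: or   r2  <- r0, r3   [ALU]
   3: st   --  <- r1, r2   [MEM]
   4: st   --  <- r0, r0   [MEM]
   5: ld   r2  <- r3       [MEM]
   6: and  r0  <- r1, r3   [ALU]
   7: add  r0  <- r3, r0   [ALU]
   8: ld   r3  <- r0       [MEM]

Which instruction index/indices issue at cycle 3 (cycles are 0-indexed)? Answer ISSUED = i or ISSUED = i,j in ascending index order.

ISSUED = 4

t=0 i0/i1:st+or ; dual
t=1 i2:or ; RAW r2
t=2 i3:st ; no-port MEM/MEM
t=3 i4:st ; no-port MEM/MEM
t=4 i5/i6:ld+and ; dual
t=5 i7:add ; RAW r0
t=6 i8:ld ; tail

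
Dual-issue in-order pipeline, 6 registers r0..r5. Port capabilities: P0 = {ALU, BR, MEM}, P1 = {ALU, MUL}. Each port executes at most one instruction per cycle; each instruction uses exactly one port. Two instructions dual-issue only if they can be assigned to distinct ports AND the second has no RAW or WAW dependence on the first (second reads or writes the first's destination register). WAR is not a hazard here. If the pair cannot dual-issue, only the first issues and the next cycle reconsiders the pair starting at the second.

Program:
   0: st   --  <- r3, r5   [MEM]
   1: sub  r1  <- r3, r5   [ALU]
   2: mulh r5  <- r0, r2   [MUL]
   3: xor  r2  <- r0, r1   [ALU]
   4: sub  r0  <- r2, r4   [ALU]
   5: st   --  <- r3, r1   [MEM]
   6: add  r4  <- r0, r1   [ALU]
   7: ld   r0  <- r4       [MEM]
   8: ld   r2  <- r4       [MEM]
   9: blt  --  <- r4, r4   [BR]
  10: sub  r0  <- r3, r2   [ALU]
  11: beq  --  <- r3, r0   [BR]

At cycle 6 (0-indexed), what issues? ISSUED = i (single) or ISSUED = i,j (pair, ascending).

#0 head=0: st.MEM/sub.ALU i0&i1 dual
#1 head=2: mulh.MUL/xor.ALU i2&i3 dual
#2 head=4: sub.ALU/st.MEM i4&i5 dual
#3 head=6: add.ALU i6 RAW r4
#4 head=7: ld.MEM i7 no-port MEM/MEM
#5 head=8: ld.MEM i8 no-port MEM/BR
#6 head=9: blt.BR/sub.ALU i9&i10 dual
#7 head=11: beq.BR i11 tail

ISSUED = 9,10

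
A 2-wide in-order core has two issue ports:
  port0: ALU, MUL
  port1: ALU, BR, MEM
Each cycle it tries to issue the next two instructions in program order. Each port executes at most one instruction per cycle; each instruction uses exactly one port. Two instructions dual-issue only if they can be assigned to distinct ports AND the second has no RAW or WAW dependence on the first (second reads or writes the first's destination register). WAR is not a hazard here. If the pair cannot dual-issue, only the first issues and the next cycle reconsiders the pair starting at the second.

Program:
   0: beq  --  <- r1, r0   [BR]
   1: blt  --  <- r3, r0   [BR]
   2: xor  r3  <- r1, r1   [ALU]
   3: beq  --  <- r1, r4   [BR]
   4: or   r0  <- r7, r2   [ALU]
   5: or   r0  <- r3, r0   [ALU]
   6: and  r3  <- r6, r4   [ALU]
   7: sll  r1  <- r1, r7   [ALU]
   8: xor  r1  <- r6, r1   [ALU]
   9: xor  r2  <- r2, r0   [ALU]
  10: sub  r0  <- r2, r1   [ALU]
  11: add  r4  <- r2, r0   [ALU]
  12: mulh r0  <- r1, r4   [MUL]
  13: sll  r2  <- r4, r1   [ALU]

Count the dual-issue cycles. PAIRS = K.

0. beq.BR @i0  | no-port BR/BR
1. blt.BR/xor.ALU @i1,i2  | 2-wide
2. beq.BR/or.ALU @i3,i4  | 2-wide
3. or.ALU/and.ALU @i5,i6  | 2-wide
4. sll.ALU @i7  | RAW+WAW r1
5. xor.ALU/xor.ALU @i8,i9  | 2-wide
6. sub.ALU @i10  | RAW r0
7. add.ALU @i11  | RAW r4
8. mulh.MUL/sll.ALU @i12,i13  | 2-wide

PAIRS = 5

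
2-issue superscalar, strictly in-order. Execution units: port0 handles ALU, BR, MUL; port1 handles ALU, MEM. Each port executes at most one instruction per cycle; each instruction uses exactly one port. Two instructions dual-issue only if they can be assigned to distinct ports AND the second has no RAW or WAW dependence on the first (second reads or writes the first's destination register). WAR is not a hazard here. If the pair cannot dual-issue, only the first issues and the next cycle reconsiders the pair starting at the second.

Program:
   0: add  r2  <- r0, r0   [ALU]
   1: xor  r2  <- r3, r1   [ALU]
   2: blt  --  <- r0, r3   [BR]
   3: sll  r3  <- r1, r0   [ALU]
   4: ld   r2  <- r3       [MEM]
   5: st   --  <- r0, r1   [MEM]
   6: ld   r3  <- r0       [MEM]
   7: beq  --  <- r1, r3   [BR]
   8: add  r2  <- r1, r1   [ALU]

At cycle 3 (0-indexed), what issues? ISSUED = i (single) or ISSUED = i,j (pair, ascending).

ISSUED = 4

  cy0 -> i0 (add) WAW r2
  cy1 -> i1&i2 (xor+blt) 2-wide
  cy2 -> i3 (sll) RAW r3
  cy3 -> i4 (ld) no-port MEM/MEM
  cy4 -> i5 (st) no-port MEM/MEM
  cy5 -> i6 (ld) RAW r3
  cy6 -> i7&i8 (beq+add) 2-wide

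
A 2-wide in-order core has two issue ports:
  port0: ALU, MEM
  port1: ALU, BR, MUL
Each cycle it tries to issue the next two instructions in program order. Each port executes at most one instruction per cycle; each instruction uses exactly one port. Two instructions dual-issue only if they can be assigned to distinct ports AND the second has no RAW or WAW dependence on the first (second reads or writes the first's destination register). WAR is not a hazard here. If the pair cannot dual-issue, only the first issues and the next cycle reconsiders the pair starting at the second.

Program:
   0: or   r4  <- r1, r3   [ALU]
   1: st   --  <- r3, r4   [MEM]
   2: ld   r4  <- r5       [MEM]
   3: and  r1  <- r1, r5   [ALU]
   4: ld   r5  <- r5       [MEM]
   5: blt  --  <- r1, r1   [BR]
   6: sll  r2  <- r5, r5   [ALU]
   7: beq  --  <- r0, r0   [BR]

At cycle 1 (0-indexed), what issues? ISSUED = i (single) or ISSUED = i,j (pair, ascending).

0. or.ALU @i0  | RAW r4
1. st.MEM @i1  | no-port MEM/MEM
2. ld.MEM;and.ALU @i2+i3  | dual
3. ld.MEM;blt.BR @i4+i5  | dual
4. sll.ALU;beq.BR @i6+i7  | dual

ISSUED = 1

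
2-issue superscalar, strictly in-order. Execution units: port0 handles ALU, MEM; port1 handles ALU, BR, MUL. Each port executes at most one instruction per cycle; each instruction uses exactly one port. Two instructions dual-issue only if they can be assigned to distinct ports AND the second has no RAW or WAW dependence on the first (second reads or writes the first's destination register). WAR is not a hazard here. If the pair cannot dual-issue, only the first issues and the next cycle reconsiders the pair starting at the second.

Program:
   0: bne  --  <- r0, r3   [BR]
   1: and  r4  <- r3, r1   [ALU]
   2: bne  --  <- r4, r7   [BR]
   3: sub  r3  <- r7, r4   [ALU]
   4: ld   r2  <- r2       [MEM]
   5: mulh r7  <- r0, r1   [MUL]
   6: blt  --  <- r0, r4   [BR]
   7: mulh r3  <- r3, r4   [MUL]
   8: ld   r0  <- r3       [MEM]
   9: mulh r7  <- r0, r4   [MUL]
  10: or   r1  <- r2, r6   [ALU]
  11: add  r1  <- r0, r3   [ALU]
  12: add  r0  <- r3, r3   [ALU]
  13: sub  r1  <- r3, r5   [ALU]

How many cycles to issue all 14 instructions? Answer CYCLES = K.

#0 head=0: bne+and i0,i1 pair
#1 head=2: bne+sub i2,i3 pair
#2 head=4: ld+mulh i4,i5 pair
#3 head=6: blt i6 no-port BR/MUL
#4 head=7: mulh i7 RAW r3
#5 head=8: ld i8 RAW r0
#6 head=9: mulh+or i9,i10 pair
#7 head=11: add+add i11,i12 pair
#8 head=13: sub i13 tail

CYCLES = 9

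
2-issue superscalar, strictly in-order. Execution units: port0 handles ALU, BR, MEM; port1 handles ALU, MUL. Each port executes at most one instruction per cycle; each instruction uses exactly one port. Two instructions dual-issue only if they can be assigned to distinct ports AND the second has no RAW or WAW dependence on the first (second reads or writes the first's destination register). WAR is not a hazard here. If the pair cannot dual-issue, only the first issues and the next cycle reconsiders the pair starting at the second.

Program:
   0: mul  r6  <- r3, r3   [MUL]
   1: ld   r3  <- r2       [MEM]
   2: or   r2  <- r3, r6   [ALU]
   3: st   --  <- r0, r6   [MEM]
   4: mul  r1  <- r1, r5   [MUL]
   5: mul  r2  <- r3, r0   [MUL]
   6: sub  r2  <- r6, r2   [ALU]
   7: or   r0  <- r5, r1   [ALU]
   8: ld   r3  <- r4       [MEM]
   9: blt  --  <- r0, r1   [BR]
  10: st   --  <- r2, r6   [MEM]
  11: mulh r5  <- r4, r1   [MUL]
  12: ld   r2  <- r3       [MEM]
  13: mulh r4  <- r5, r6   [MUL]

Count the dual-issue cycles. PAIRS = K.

0. mul/ld @i0+i1  | pair
1. or/st @i2+i3  | pair
2. mul @i4  | no-port MUL/MUL
3. mul @i5  | RAW+WAW r2
4. sub/or @i6+i7  | pair
5. ld @i8  | no-port MEM/BR
6. blt @i9  | no-port BR/MEM
7. st/mulh @i10+i11  | pair
8. ld/mulh @i12+i13  | pair

PAIRS = 5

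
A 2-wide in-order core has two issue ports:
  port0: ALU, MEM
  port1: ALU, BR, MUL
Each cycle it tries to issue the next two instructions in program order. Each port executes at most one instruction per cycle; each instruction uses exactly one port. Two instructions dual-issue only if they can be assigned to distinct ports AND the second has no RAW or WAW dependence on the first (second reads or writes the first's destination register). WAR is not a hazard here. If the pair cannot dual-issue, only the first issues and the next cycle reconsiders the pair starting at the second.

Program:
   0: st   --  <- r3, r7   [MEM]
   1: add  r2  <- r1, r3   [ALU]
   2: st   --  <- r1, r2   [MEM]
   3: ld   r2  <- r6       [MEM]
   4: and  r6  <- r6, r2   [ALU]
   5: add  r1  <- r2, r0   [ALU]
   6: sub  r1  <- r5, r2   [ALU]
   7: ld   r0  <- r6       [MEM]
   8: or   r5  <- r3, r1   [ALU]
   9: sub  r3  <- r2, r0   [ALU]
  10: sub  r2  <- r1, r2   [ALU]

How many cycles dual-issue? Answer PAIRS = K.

#0 head=0: st/add i0&i1 2-wide
#1 head=2: st i2 no-port MEM/MEM
#2 head=3: ld i3 RAW r2
#3 head=4: and/add i4&i5 2-wide
#4 head=6: sub/ld i6&i7 2-wide
#5 head=8: or/sub i8&i9 2-wide
#6 head=10: sub i10 tail

PAIRS = 4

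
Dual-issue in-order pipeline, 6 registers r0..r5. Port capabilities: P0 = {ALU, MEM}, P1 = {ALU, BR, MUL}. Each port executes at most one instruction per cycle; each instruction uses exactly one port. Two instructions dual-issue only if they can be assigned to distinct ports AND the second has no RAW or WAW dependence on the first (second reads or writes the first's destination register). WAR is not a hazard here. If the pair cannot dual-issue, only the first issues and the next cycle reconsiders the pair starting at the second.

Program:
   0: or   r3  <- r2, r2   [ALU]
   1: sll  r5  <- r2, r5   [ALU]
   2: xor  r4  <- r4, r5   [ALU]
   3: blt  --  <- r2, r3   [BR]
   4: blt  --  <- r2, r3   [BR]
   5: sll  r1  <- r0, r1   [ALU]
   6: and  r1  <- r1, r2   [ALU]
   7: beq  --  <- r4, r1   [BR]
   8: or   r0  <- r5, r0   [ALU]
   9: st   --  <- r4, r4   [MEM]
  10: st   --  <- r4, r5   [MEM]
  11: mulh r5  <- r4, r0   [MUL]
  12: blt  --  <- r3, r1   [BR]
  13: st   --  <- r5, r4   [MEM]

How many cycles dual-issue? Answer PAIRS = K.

PAIRS = 6

c0: i0+i1 or;sll  dual
c1: i2+i3 xor;blt  dual
c2: i4+i5 blt;sll  dual
c3: i6 and  RAW r1
c4: i7+i8 beq;or  dual
c5: i9 st  no-port MEM/MEM
c6: i10+i11 st;mulh  dual
c7: i12+i13 blt;st  dual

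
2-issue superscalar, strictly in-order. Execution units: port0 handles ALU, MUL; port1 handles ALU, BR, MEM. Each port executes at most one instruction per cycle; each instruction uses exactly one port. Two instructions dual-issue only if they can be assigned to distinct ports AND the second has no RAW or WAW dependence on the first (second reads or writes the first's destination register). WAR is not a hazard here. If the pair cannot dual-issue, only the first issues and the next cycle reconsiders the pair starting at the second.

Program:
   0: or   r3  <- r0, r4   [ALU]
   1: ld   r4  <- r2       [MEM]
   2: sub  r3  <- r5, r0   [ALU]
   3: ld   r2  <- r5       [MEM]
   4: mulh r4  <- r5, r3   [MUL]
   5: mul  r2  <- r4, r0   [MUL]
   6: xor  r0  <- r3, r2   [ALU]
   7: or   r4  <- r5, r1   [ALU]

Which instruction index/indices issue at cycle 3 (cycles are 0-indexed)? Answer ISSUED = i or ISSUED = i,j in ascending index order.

ISSUED = 5

  cy0 -> i0+i1 (or.ALU;ld.MEM) pair
  cy1 -> i2+i3 (sub.ALU;ld.MEM) pair
  cy2 -> i4 (mulh.MUL) no-port MUL/MUL
  cy3 -> i5 (mul.MUL) RAW r2
  cy4 -> i6+i7 (xor.ALU;or.ALU) pair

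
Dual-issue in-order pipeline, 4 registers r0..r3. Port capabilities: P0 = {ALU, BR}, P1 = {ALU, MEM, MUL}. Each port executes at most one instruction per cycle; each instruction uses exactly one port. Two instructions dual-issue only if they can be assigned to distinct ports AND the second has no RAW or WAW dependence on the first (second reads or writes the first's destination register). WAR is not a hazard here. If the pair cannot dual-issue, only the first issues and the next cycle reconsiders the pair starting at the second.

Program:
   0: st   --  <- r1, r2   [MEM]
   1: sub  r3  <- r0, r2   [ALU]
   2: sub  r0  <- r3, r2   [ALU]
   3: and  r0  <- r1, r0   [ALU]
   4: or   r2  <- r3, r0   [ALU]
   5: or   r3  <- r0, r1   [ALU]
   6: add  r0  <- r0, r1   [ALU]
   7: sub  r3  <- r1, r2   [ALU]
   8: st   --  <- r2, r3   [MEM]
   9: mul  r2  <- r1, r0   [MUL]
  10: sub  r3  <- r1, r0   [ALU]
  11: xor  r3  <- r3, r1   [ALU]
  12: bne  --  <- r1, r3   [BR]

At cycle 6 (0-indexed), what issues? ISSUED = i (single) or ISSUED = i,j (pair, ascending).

t=0 i0+i1:st.MEM sub.ALU ; pair
t=1 i2:sub.ALU ; RAW+WAW r0
t=2 i3:and.ALU ; RAW r0
t=3 i4+i5:or.ALU or.ALU ; pair
t=4 i6+i7:add.ALU sub.ALU ; pair
t=5 i8:st.MEM ; no-port MEM/MUL
t=6 i9+i10:mul.MUL sub.ALU ; pair
t=7 i11:xor.ALU ; RAW r3
t=8 i12:bne.BR ; tail

ISSUED = 9,10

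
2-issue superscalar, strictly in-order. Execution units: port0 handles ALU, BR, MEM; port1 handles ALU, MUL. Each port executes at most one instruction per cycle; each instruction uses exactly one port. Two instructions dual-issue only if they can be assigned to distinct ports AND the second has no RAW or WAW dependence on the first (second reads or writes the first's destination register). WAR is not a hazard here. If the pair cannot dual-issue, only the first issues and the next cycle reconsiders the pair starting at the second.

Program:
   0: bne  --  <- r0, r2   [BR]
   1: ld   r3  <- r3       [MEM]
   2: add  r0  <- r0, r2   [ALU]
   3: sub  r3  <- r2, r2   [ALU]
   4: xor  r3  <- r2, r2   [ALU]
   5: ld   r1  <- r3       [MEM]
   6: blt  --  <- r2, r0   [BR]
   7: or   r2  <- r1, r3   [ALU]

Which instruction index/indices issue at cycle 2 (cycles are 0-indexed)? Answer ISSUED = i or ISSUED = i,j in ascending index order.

c0: i0 bne  no-port BR/MEM
c1: i1,i2 ld/add  2-wide
c2: i3 sub  WAW r3
c3: i4 xor  RAW r3
c4: i5 ld  no-port MEM/BR
c5: i6,i7 blt/or  2-wide

ISSUED = 3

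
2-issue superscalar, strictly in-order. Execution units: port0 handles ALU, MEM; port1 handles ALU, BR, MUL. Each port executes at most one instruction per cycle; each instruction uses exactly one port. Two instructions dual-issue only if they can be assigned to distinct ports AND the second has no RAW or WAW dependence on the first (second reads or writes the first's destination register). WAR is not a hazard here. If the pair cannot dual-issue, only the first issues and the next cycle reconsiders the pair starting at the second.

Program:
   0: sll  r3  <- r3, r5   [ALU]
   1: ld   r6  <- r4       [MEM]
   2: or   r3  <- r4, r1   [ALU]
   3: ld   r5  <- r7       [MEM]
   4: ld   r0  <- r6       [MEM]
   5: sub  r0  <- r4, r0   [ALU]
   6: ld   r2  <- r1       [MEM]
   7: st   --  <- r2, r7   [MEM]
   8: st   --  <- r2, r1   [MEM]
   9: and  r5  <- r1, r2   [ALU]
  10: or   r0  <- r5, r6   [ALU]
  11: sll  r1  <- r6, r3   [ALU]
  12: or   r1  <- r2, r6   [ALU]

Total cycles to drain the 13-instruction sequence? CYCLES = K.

CYCLES = 8

#0 head=0: sll.ALU;ld.MEM i0,i1 dual
#1 head=2: or.ALU;ld.MEM i2,i3 dual
#2 head=4: ld.MEM i4 RAW+WAW r0
#3 head=5: sub.ALU;ld.MEM i5,i6 dual
#4 head=7: st.MEM i7 no-port MEM/MEM
#5 head=8: st.MEM;and.ALU i8,i9 dual
#6 head=10: or.ALU;sll.ALU i10,i11 dual
#7 head=12: or.ALU i12 tail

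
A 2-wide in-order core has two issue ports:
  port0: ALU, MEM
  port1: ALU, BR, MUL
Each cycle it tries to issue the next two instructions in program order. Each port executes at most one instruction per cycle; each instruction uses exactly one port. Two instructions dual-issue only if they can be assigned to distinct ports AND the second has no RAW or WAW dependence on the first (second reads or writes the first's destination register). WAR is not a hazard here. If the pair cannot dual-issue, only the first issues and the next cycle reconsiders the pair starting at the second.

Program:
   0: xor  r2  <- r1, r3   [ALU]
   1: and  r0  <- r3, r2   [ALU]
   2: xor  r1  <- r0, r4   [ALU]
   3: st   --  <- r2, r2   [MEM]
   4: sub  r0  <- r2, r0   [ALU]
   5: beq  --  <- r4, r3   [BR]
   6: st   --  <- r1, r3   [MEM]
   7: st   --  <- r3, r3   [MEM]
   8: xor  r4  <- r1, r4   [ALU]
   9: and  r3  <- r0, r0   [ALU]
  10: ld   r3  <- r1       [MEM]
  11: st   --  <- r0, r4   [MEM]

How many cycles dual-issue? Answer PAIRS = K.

c0: i0 xor.ALU  RAW r2
c1: i1 and.ALU  RAW r0
c2: i2+i3 xor.ALU st.MEM  dual
c3: i4+i5 sub.ALU beq.BR  dual
c4: i6 st.MEM  no-port MEM/MEM
c5: i7+i8 st.MEM xor.ALU  dual
c6: i9 and.ALU  WAW r3
c7: i10 ld.MEM  no-port MEM/MEM
c8: i11 st.MEM  tail

PAIRS = 3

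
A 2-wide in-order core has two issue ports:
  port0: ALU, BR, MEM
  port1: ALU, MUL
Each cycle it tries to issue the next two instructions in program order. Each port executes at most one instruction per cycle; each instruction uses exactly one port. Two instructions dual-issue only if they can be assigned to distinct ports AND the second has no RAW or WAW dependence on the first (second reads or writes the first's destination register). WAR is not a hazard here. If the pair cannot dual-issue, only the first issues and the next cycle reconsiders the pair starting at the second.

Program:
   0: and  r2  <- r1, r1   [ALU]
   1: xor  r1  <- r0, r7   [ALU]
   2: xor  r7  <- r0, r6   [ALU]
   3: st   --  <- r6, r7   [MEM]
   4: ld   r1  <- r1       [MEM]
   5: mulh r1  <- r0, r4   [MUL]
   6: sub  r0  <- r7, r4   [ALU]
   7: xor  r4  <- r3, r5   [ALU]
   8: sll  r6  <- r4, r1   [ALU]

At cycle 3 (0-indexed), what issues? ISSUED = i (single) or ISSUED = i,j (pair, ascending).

0. and.ALU xor.ALU @i0&i1  | 2-wide
1. xor.ALU @i2  | RAW r7
2. st.MEM @i3  | no-port MEM/MEM
3. ld.MEM @i4  | WAW r1
4. mulh.MUL sub.ALU @i5&i6  | 2-wide
5. xor.ALU @i7  | RAW r4
6. sll.ALU @i8  | tail

ISSUED = 4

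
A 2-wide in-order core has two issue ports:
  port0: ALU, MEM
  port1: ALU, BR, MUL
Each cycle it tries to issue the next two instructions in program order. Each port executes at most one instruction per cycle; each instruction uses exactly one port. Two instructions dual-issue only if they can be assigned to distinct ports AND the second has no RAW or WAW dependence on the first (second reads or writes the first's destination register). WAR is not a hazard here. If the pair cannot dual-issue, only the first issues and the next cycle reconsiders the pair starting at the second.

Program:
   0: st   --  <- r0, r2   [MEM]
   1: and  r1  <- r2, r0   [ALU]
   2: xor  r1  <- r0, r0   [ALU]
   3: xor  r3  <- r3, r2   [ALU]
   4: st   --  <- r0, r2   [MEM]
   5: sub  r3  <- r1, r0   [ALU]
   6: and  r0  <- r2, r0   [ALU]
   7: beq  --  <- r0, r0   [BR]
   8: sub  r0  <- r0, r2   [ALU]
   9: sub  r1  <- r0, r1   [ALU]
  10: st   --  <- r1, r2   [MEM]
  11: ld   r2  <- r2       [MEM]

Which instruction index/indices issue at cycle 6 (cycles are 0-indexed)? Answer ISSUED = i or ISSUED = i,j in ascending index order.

ISSUED = 10

#0 head=0: st+and i0+i1 pair
#1 head=2: xor+xor i2+i3 pair
#2 head=4: st+sub i4+i5 pair
#3 head=6: and i6 RAW r0
#4 head=7: beq+sub i7+i8 pair
#5 head=9: sub i9 RAW r1
#6 head=10: st i10 no-port MEM/MEM
#7 head=11: ld i11 tail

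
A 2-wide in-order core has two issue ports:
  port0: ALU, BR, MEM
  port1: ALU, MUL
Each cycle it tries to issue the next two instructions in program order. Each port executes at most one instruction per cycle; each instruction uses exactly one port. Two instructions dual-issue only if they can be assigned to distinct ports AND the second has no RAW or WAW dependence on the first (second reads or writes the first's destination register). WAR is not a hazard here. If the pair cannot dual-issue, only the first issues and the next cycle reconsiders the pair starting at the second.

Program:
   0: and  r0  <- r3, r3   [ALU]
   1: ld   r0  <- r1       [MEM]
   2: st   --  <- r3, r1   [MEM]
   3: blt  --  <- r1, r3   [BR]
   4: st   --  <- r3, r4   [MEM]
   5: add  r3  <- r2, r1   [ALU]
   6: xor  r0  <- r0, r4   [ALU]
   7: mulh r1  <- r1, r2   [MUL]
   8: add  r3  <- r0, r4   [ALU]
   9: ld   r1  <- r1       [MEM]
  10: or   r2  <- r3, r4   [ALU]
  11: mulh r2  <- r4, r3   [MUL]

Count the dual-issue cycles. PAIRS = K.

  cy0 -> i0 (and.ALU) WAW r0
  cy1 -> i1 (ld.MEM) no-port MEM/MEM
  cy2 -> i2 (st.MEM) no-port MEM/BR
  cy3 -> i3 (blt.BR) no-port BR/MEM
  cy4 -> i4+i5 (st.MEM add.ALU) dual
  cy5 -> i6+i7 (xor.ALU mulh.MUL) dual
  cy6 -> i8+i9 (add.ALU ld.MEM) dual
  cy7 -> i10 (or.ALU) WAW r2
  cy8 -> i11 (mulh.MUL) tail

PAIRS = 3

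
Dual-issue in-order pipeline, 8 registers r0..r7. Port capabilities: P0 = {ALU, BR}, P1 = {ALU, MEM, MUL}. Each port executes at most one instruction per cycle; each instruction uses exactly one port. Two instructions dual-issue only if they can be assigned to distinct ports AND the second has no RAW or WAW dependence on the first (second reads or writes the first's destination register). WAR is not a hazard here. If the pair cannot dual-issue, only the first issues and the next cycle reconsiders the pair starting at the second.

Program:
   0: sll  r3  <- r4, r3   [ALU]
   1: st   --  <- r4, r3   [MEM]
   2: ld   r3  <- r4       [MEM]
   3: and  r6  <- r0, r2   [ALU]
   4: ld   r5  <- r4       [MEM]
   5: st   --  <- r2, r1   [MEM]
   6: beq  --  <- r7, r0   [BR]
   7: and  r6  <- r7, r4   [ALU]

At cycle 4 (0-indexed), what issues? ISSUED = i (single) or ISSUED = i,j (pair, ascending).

0. sll @i0  | RAW r3
1. st @i1  | no-port MEM/MEM
2. ld/and @i2&i3  | pair
3. ld @i4  | no-port MEM/MEM
4. st/beq @i5&i6  | pair
5. and @i7  | tail

ISSUED = 5,6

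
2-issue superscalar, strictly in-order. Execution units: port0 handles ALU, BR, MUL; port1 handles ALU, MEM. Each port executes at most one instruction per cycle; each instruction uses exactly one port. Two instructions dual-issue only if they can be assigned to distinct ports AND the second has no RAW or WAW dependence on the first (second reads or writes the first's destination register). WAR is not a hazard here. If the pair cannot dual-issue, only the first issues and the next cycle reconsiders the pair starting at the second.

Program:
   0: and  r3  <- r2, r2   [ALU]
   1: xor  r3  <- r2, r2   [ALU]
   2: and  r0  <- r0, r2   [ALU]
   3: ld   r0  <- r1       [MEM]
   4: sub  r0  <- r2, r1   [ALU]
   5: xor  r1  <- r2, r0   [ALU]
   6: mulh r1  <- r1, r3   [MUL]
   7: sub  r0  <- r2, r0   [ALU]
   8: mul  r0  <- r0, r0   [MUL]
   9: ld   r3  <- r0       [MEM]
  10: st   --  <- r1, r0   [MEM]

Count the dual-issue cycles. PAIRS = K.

c0: i0 and.ALU  WAW r3
c1: i1,i2 xor.ALU and.ALU  dual
c2: i3 ld.MEM  WAW r0
c3: i4 sub.ALU  RAW r0
c4: i5 xor.ALU  RAW+WAW r1
c5: i6,i7 mulh.MUL sub.ALU  dual
c6: i8 mul.MUL  RAW r0
c7: i9 ld.MEM  no-port MEM/MEM
c8: i10 st.MEM  tail

PAIRS = 2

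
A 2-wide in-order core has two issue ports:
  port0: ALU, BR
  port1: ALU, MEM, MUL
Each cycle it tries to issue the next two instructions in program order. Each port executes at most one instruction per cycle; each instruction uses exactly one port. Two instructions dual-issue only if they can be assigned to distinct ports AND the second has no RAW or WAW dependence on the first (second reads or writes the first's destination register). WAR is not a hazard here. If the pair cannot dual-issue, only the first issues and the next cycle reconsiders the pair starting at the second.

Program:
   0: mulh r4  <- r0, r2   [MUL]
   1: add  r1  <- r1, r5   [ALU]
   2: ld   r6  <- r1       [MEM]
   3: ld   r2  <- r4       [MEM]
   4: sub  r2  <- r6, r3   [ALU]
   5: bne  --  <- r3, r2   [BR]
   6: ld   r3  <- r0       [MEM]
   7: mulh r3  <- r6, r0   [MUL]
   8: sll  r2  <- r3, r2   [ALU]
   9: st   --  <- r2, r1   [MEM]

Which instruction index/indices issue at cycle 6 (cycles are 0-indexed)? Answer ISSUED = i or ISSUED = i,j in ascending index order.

ISSUED = 8

0. mulh.MUL;add.ALU @i0,i1  | pair
1. ld.MEM @i2  | no-port MEM/MEM
2. ld.MEM @i3  | WAW r2
3. sub.ALU @i4  | RAW r2
4. bne.BR;ld.MEM @i5,i6  | pair
5. mulh.MUL @i7  | RAW r3
6. sll.ALU @i8  | RAW r2
7. st.MEM @i9  | tail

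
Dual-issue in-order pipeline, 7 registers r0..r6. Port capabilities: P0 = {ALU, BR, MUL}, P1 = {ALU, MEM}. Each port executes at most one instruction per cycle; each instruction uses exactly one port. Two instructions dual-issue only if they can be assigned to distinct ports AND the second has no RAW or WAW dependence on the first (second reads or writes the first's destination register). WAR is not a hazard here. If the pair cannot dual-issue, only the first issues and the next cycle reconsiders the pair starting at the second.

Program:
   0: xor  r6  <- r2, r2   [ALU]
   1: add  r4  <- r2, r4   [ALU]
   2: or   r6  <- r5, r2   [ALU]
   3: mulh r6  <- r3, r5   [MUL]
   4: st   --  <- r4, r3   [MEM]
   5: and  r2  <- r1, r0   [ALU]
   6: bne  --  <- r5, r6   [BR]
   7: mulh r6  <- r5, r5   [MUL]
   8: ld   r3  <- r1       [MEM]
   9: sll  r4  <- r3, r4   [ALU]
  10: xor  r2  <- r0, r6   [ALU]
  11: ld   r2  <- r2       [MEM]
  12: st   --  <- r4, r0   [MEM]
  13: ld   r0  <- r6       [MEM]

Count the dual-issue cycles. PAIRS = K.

PAIRS = 5

[0] i0,i1  xor add  -- dual
[1] i2  or  -- WAW r6
[2] i3,i4  mulh st  -- dual
[3] i5,i6  and bne  -- dual
[4] i7,i8  mulh ld  -- dual
[5] i9,i10  sll xor  -- dual
[6] i11  ld  -- no-port MEM/MEM
[7] i12  st  -- no-port MEM/MEM
[8] i13  ld  -- tail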